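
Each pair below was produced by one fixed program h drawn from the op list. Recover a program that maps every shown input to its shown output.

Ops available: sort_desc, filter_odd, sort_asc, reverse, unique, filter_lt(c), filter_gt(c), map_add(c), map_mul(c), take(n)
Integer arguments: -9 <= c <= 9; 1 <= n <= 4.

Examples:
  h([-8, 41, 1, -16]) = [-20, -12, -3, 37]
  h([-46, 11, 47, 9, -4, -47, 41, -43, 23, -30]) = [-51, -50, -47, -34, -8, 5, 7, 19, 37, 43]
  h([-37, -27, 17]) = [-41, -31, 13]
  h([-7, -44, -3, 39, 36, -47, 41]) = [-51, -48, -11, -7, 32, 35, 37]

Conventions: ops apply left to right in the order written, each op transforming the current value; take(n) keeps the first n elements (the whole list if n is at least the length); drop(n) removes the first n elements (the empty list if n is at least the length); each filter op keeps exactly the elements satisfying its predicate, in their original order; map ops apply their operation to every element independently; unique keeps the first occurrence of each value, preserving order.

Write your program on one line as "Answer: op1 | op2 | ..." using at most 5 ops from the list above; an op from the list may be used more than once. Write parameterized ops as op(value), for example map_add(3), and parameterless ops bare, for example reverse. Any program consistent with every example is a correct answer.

reverse | map_add(2) | sort_asc | map_add(-6)

Check, running the answer program on each example:
  [-8, 41, 1, -16] -> [-16, 1, 41, -8] -> [-14, 3, 43, -6] -> [-14, -6, 3, 43] -> [-20, -12, -3, 37]
  [-46, 11, 47, 9, -4, -47, 41, -43, 23, -30] -> [-30, 23, -43, 41, -47, -4, 9, 47, 11, -46] -> [-28, 25, -41, 43, -45, -2, 11, 49, 13, -44] -> [-45, -44, -41, -28, -2, 11, 13, 25, 43, 49] -> [-51, -50, -47, -34, -8, 5, 7, 19, 37, 43]
  [-37, -27, 17] -> [17, -27, -37] -> [19, -25, -35] -> [-35, -25, 19] -> [-41, -31, 13]
  [-7, -44, -3, 39, 36, -47, 41] -> [41, -47, 36, 39, -3, -44, -7] -> [43, -45, 38, 41, -1, -42, -5] -> [-45, -42, -5, -1, 38, 41, 43] -> [-51, -48, -11, -7, 32, 35, 37]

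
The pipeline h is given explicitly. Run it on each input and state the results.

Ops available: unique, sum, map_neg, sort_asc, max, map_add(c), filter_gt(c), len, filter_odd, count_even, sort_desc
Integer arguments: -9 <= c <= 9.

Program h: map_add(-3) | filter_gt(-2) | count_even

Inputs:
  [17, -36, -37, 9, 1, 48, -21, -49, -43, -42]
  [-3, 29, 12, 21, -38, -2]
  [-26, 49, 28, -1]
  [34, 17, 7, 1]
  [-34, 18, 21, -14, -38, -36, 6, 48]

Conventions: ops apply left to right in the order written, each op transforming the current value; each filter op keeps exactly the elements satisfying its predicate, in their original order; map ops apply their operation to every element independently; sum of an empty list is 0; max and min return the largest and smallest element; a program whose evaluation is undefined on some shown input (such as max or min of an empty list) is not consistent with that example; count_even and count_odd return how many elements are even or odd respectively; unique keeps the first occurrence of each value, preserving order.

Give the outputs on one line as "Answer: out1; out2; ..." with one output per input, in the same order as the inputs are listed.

2; 2; 1; 2; 1

Execution, op by op:
  [17, -36, -37, 9, 1, 48, -21, -49, -43, -42] -> [14, -39, -40, 6, -2, 45, -24, -52, -46, -45] -> [14, 6, 45] -> 2
  [-3, 29, 12, 21, -38, -2] -> [-6, 26, 9, 18, -41, -5] -> [26, 9, 18] -> 2
  [-26, 49, 28, -1] -> [-29, 46, 25, -4] -> [46, 25] -> 1
  [34, 17, 7, 1] -> [31, 14, 4, -2] -> [31, 14, 4] -> 2
  [-34, 18, 21, -14, -38, -36, 6, 48] -> [-37, 15, 18, -17, -41, -39, 3, 45] -> [15, 18, 3, 45] -> 1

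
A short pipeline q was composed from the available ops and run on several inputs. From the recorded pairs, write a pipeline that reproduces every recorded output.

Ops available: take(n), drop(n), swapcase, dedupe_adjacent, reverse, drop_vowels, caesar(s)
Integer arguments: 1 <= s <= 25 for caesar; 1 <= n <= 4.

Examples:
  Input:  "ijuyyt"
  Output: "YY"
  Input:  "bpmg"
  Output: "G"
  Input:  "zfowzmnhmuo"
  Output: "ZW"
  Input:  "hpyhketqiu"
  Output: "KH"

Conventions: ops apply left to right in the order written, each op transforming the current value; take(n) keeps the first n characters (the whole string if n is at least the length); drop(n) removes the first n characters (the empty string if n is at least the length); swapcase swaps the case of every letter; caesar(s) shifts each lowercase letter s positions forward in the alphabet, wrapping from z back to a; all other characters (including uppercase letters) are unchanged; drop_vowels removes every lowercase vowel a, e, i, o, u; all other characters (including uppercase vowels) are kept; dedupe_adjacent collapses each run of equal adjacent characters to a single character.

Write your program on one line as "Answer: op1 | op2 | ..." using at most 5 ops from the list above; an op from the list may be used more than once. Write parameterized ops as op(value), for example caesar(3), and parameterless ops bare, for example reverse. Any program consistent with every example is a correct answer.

swapcase | drop(3) | take(2) | reverse

Check, running the answer program on each example:
  "ijuyyt" -> "IJUYYT" -> "YYT" -> "YY" -> "YY"
  "bpmg" -> "BPMG" -> "G" -> "G" -> "G"
  "zfowzmnhmuo" -> "ZFOWZMNHMUO" -> "WZMNHMUO" -> "WZ" -> "ZW"
  "hpyhketqiu" -> "HPYHKETQIU" -> "HKETQIU" -> "HK" -> "KH"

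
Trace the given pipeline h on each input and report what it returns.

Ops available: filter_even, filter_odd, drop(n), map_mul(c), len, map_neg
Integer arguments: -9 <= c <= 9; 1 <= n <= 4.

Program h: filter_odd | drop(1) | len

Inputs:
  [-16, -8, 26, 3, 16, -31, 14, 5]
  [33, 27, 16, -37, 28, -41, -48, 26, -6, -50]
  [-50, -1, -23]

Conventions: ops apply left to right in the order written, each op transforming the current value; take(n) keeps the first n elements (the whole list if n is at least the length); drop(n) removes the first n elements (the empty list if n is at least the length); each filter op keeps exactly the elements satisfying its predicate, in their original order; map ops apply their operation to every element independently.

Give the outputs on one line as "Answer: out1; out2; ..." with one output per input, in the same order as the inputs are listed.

2; 3; 1

Execution, op by op:
  [-16, -8, 26, 3, 16, -31, 14, 5] -> [3, -31, 5] -> [-31, 5] -> 2
  [33, 27, 16, -37, 28, -41, -48, 26, -6, -50] -> [33, 27, -37, -41] -> [27, -37, -41] -> 3
  [-50, -1, -23] -> [-1, -23] -> [-23] -> 1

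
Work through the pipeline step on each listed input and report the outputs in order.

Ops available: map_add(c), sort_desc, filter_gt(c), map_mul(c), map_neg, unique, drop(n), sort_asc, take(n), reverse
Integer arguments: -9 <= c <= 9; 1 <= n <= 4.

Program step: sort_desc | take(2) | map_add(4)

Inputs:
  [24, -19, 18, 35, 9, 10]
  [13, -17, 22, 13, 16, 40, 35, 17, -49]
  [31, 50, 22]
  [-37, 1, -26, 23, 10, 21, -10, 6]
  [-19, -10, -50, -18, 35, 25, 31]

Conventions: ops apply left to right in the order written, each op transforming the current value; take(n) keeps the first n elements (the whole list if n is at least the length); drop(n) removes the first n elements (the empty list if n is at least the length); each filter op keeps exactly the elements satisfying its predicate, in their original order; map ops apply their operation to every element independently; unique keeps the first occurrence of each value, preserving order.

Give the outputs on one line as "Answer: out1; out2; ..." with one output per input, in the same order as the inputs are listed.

[39, 28]; [44, 39]; [54, 35]; [27, 25]; [39, 35]

Execution, op by op:
  [24, -19, 18, 35, 9, 10] -> [35, 24, 18, 10, 9, -19] -> [35, 24] -> [39, 28]
  [13, -17, 22, 13, 16, 40, 35, 17, -49] -> [40, 35, 22, 17, 16, 13, 13, -17, -49] -> [40, 35] -> [44, 39]
  [31, 50, 22] -> [50, 31, 22] -> [50, 31] -> [54, 35]
  [-37, 1, -26, 23, 10, 21, -10, 6] -> [23, 21, 10, 6, 1, -10, -26, -37] -> [23, 21] -> [27, 25]
  [-19, -10, -50, -18, 35, 25, 31] -> [35, 31, 25, -10, -18, -19, -50] -> [35, 31] -> [39, 35]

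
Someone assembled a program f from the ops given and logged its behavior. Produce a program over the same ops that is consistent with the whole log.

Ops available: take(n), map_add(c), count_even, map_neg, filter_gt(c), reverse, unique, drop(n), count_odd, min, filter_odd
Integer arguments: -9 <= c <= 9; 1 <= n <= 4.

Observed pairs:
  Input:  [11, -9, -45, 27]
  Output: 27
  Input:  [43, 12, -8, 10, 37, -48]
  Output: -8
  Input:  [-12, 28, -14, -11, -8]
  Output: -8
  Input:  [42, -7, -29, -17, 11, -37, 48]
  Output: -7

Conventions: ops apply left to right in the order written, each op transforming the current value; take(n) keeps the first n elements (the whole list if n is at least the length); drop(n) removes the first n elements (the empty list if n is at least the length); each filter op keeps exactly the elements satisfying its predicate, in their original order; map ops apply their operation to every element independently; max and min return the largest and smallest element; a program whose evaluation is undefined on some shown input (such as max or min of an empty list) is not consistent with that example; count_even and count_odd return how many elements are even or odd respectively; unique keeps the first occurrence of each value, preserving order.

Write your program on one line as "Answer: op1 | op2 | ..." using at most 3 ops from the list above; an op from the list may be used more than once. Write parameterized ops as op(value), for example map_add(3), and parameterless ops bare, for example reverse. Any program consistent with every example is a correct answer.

drop(1) | filter_gt(-9) | min

Check, running the answer program on each example:
  [11, -9, -45, 27] -> [-9, -45, 27] -> [27] -> 27
  [43, 12, -8, 10, 37, -48] -> [12, -8, 10, 37, -48] -> [12, -8, 10, 37] -> -8
  [-12, 28, -14, -11, -8] -> [28, -14, -11, -8] -> [28, -8] -> -8
  [42, -7, -29, -17, 11, -37, 48] -> [-7, -29, -17, 11, -37, 48] -> [-7, 11, 48] -> -7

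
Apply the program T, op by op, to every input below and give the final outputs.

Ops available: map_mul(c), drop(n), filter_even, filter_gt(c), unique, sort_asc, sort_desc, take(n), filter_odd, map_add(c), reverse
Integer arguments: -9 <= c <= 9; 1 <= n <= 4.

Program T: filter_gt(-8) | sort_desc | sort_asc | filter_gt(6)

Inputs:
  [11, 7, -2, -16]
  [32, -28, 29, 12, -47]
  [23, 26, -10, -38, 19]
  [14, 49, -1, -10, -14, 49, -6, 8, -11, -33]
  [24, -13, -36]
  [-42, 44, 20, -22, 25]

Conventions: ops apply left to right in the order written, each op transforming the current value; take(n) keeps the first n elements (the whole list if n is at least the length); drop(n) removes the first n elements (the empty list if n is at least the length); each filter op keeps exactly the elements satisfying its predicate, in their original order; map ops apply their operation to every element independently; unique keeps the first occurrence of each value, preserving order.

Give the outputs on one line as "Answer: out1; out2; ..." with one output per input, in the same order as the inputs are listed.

Execution, op by op:
  [11, 7, -2, -16] -> [11, 7, -2] -> [11, 7, -2] -> [-2, 7, 11] -> [7, 11]
  [32, -28, 29, 12, -47] -> [32, 29, 12] -> [32, 29, 12] -> [12, 29, 32] -> [12, 29, 32]
  [23, 26, -10, -38, 19] -> [23, 26, 19] -> [26, 23, 19] -> [19, 23, 26] -> [19, 23, 26]
  [14, 49, -1, -10, -14, 49, -6, 8, -11, -33] -> [14, 49, -1, 49, -6, 8] -> [49, 49, 14, 8, -1, -6] -> [-6, -1, 8, 14, 49, 49] -> [8, 14, 49, 49]
  [24, -13, -36] -> [24] -> [24] -> [24] -> [24]
  [-42, 44, 20, -22, 25] -> [44, 20, 25] -> [44, 25, 20] -> [20, 25, 44] -> [20, 25, 44]

[7, 11]; [12, 29, 32]; [19, 23, 26]; [8, 14, 49, 49]; [24]; [20, 25, 44]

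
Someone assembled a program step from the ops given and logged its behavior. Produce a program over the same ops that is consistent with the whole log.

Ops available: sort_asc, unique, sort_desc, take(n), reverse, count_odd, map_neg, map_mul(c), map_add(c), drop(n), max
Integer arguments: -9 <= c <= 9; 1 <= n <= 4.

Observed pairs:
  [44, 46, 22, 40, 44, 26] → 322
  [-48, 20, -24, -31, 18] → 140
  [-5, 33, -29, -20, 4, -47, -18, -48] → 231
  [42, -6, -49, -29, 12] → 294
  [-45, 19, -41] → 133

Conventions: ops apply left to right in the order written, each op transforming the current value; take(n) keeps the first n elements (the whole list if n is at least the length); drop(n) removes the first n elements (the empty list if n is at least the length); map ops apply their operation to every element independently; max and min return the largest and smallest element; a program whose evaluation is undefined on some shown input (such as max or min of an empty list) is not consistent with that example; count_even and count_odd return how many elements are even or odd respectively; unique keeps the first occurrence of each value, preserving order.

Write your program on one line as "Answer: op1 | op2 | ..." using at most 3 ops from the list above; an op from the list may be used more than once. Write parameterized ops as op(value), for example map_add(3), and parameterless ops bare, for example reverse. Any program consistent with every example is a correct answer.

map_mul(7) | max

Check, running the answer program on each example:
  [44, 46, 22, 40, 44, 26] -> [308, 322, 154, 280, 308, 182] -> 322
  [-48, 20, -24, -31, 18] -> [-336, 140, -168, -217, 126] -> 140
  [-5, 33, -29, -20, 4, -47, -18, -48] -> [-35, 231, -203, -140, 28, -329, -126, -336] -> 231
  [42, -6, -49, -29, 12] -> [294, -42, -343, -203, 84] -> 294
  [-45, 19, -41] -> [-315, 133, -287] -> 133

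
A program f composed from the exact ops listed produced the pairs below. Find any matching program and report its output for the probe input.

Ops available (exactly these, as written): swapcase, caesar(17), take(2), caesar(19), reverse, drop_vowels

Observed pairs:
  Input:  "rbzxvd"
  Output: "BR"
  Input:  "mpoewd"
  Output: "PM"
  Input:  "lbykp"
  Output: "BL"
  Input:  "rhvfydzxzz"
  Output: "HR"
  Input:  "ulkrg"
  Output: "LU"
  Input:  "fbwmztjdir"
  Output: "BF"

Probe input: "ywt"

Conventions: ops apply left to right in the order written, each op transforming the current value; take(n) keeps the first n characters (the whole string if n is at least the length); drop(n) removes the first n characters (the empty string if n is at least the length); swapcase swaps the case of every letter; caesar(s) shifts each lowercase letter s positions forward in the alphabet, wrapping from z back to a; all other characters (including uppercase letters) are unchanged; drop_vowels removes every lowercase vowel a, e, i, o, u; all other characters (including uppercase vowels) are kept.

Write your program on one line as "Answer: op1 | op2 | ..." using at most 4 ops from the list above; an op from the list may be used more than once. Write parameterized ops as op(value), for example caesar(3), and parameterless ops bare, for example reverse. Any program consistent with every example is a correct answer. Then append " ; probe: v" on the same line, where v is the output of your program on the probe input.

take(2) | reverse | swapcase ; probe: "WY"

Check, running the answer program on each example:
  "rbzxvd" -> "rb" -> "br" -> "BR"
  "mpoewd" -> "mp" -> "pm" -> "PM"
  "lbykp" -> "lb" -> "bl" -> "BL"
  "rhvfydzxzz" -> "rh" -> "hr" -> "HR"
  "ulkrg" -> "ul" -> "lu" -> "LU"
  "fbwmztjdir" -> "fb" -> "bf" -> "BF"
  probe: "ywt" -> "yw" -> "wy" -> "WY"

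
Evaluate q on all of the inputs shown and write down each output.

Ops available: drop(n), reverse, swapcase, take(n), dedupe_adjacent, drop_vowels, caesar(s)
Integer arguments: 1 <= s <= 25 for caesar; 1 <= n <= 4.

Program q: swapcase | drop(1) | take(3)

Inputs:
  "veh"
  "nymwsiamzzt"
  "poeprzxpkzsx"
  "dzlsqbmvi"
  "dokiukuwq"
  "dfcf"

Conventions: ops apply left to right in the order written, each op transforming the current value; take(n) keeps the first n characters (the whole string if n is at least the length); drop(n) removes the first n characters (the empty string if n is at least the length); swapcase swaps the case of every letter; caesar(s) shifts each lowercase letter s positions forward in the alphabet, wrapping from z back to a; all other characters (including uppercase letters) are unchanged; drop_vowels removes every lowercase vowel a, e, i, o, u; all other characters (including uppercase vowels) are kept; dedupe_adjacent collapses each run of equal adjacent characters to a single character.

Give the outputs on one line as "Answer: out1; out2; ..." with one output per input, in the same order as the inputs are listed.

Execution, op by op:
  "veh" -> "VEH" -> "EH" -> "EH"
  "nymwsiamzzt" -> "NYMWSIAMZZT" -> "YMWSIAMZZT" -> "YMW"
  "poeprzxpkzsx" -> "POEPRZXPKZSX" -> "OEPRZXPKZSX" -> "OEP"
  "dzlsqbmvi" -> "DZLSQBMVI" -> "ZLSQBMVI" -> "ZLS"
  "dokiukuwq" -> "DOKIUKUWQ" -> "OKIUKUWQ" -> "OKI"
  "dfcf" -> "DFCF" -> "FCF" -> "FCF"

"EH"; "YMW"; "OEP"; "ZLS"; "OKI"; "FCF"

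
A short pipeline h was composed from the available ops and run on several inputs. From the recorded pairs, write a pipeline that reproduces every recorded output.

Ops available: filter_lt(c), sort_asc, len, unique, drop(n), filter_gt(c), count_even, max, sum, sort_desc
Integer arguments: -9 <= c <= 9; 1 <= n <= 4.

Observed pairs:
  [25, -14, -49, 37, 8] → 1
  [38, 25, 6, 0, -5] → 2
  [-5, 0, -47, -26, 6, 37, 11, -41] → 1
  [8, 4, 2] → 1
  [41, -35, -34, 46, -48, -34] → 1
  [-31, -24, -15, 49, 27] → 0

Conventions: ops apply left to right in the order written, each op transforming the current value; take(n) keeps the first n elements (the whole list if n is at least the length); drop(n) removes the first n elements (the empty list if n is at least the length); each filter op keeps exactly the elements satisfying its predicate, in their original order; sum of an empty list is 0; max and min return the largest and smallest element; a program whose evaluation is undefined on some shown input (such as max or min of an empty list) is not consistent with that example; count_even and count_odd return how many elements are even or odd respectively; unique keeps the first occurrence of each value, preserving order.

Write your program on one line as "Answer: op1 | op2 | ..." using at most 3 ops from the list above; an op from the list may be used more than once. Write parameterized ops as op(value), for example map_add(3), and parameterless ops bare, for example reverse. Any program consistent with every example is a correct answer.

unique | filter_gt(4) | count_even

Check, running the answer program on each example:
  [25, -14, -49, 37, 8] -> [25, -14, -49, 37, 8] -> [25, 37, 8] -> 1
  [38, 25, 6, 0, -5] -> [38, 25, 6, 0, -5] -> [38, 25, 6] -> 2
  [-5, 0, -47, -26, 6, 37, 11, -41] -> [-5, 0, -47, -26, 6, 37, 11, -41] -> [6, 37, 11] -> 1
  [8, 4, 2] -> [8, 4, 2] -> [8] -> 1
  [41, -35, -34, 46, -48, -34] -> [41, -35, -34, 46, -48] -> [41, 46] -> 1
  [-31, -24, -15, 49, 27] -> [-31, -24, -15, 49, 27] -> [49, 27] -> 0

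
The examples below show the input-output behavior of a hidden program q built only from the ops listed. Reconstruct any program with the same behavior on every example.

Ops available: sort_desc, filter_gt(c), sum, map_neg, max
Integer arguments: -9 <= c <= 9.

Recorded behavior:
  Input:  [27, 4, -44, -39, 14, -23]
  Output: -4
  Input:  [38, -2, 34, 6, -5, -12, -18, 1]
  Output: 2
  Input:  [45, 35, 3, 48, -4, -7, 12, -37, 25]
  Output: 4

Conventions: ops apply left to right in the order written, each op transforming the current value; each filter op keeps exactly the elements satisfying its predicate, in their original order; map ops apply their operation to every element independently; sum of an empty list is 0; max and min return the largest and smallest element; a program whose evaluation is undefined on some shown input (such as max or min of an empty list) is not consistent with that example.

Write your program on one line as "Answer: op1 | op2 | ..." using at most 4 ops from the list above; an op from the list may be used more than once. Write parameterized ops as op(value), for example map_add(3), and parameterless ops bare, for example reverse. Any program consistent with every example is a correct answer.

sort_desc | filter_gt(-5) | map_neg | max

Check, running the answer program on each example:
  [27, 4, -44, -39, 14, -23] -> [27, 14, 4, -23, -39, -44] -> [27, 14, 4] -> [-27, -14, -4] -> -4
  [38, -2, 34, 6, -5, -12, -18, 1] -> [38, 34, 6, 1, -2, -5, -12, -18] -> [38, 34, 6, 1, -2] -> [-38, -34, -6, -1, 2] -> 2
  [45, 35, 3, 48, -4, -7, 12, -37, 25] -> [48, 45, 35, 25, 12, 3, -4, -7, -37] -> [48, 45, 35, 25, 12, 3, -4] -> [-48, -45, -35, -25, -12, -3, 4] -> 4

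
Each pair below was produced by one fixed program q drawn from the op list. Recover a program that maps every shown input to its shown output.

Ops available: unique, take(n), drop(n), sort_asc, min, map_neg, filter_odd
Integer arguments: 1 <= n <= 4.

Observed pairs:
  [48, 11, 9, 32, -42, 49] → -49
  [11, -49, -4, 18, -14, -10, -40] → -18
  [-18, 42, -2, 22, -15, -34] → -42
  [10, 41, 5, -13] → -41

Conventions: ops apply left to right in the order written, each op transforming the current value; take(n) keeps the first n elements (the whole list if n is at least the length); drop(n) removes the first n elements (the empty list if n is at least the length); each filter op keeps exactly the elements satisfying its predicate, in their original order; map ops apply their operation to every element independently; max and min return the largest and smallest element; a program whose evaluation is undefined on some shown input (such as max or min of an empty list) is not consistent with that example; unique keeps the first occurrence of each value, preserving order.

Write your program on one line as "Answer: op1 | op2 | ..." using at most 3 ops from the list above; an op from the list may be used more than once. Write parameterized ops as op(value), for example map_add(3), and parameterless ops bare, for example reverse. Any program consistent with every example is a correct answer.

map_neg | min

Check, running the answer program on each example:
  [48, 11, 9, 32, -42, 49] -> [-48, -11, -9, -32, 42, -49] -> -49
  [11, -49, -4, 18, -14, -10, -40] -> [-11, 49, 4, -18, 14, 10, 40] -> -18
  [-18, 42, -2, 22, -15, -34] -> [18, -42, 2, -22, 15, 34] -> -42
  [10, 41, 5, -13] -> [-10, -41, -5, 13] -> -41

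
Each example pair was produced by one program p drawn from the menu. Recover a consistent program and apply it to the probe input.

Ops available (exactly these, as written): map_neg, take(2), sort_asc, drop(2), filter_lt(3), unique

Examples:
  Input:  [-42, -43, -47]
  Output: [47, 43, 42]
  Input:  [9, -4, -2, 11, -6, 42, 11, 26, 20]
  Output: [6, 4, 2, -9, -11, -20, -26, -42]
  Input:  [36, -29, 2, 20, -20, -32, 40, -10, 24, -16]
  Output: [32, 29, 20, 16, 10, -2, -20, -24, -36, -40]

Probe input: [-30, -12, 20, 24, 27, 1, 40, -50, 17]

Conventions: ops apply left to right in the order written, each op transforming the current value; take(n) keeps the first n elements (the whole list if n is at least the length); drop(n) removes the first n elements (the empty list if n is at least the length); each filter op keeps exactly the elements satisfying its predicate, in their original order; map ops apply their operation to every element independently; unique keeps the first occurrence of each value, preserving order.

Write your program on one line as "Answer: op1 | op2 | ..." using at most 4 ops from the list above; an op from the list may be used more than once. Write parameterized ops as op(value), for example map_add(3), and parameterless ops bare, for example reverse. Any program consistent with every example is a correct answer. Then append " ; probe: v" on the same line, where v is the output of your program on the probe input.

sort_asc | unique | map_neg ; probe: [50, 30, 12, -1, -17, -20, -24, -27, -40]

Check, running the answer program on each example:
  [-42, -43, -47] -> [-47, -43, -42] -> [-47, -43, -42] -> [47, 43, 42]
  [9, -4, -2, 11, -6, 42, 11, 26, 20] -> [-6, -4, -2, 9, 11, 11, 20, 26, 42] -> [-6, -4, -2, 9, 11, 20, 26, 42] -> [6, 4, 2, -9, -11, -20, -26, -42]
  [36, -29, 2, 20, -20, -32, 40, -10, 24, -16] -> [-32, -29, -20, -16, -10, 2, 20, 24, 36, 40] -> [-32, -29, -20, -16, -10, 2, 20, 24, 36, 40] -> [32, 29, 20, 16, 10, -2, -20, -24, -36, -40]
  probe: [-30, -12, 20, 24, 27, 1, 40, -50, 17] -> [-50, -30, -12, 1, 17, 20, 24, 27, 40] -> [-50, -30, -12, 1, 17, 20, 24, 27, 40] -> [50, 30, 12, -1, -17, -20, -24, -27, -40]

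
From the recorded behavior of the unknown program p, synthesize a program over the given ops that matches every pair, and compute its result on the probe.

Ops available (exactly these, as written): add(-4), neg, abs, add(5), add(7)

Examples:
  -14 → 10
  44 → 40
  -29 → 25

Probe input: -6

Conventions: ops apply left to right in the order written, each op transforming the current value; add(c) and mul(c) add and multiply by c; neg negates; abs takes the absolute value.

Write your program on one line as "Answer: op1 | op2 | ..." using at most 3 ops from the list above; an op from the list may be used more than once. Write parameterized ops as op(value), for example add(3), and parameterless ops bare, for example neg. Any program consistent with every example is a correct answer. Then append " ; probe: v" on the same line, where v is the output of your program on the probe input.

abs | add(-4) ; probe: 2

Check, running the answer program on each example:
  -14 -> 14 -> 10
  44 -> 44 -> 40
  -29 -> 29 -> 25
  probe: -6 -> 6 -> 2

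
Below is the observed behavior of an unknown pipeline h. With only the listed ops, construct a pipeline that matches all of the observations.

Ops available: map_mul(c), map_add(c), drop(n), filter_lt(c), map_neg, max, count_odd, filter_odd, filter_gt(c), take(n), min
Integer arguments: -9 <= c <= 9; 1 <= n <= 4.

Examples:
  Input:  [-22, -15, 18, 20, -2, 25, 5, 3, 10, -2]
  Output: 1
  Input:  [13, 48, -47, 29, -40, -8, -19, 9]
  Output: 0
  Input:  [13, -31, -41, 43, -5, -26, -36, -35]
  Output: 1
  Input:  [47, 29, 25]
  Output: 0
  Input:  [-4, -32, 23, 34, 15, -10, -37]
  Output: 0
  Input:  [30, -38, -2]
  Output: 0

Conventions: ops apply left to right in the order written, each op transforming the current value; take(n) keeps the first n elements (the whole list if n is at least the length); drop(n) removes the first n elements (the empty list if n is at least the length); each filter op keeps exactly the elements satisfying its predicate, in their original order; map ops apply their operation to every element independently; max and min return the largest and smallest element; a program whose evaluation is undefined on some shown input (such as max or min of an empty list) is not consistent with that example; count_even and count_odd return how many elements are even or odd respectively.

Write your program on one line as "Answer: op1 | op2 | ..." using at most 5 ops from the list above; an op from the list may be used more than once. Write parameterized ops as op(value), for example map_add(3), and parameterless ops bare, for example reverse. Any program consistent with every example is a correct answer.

map_neg | filter_gt(-5) | filter_lt(9) | count_odd

Check, running the answer program on each example:
  [-22, -15, 18, 20, -2, 25, 5, 3, 10, -2] -> [22, 15, -18, -20, 2, -25, -5, -3, -10, 2] -> [22, 15, 2, -3, 2] -> [2, -3, 2] -> 1
  [13, 48, -47, 29, -40, -8, -19, 9] -> [-13, -48, 47, -29, 40, 8, 19, -9] -> [47, 40, 8, 19] -> [8] -> 0
  [13, -31, -41, 43, -5, -26, -36, -35] -> [-13, 31, 41, -43, 5, 26, 36, 35] -> [31, 41, 5, 26, 36, 35] -> [5] -> 1
  [47, 29, 25] -> [-47, -29, -25] -> [] -> [] -> 0
  [-4, -32, 23, 34, 15, -10, -37] -> [4, 32, -23, -34, -15, 10, 37] -> [4, 32, 10, 37] -> [4] -> 0
  [30, -38, -2] -> [-30, 38, 2] -> [38, 2] -> [2] -> 0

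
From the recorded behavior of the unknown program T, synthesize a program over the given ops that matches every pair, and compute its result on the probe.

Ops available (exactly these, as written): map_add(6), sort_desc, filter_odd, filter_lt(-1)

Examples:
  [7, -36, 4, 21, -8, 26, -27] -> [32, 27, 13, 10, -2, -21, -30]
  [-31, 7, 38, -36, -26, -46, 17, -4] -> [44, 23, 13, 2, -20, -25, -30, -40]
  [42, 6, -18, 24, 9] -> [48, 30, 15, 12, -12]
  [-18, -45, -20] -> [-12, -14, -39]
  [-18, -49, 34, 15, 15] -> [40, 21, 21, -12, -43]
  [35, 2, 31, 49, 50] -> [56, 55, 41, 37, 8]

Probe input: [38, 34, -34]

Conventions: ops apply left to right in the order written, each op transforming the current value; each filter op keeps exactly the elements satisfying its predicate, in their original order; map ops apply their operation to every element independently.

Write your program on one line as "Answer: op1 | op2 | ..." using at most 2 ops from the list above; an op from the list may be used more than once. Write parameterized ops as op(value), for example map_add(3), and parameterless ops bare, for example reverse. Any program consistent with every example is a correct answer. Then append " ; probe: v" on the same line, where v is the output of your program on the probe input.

map_add(6) | sort_desc ; probe: [44, 40, -28]

Check, running the answer program on each example:
  [7, -36, 4, 21, -8, 26, -27] -> [13, -30, 10, 27, -2, 32, -21] -> [32, 27, 13, 10, -2, -21, -30]
  [-31, 7, 38, -36, -26, -46, 17, -4] -> [-25, 13, 44, -30, -20, -40, 23, 2] -> [44, 23, 13, 2, -20, -25, -30, -40]
  [42, 6, -18, 24, 9] -> [48, 12, -12, 30, 15] -> [48, 30, 15, 12, -12]
  [-18, -45, -20] -> [-12, -39, -14] -> [-12, -14, -39]
  [-18, -49, 34, 15, 15] -> [-12, -43, 40, 21, 21] -> [40, 21, 21, -12, -43]
  [35, 2, 31, 49, 50] -> [41, 8, 37, 55, 56] -> [56, 55, 41, 37, 8]
  probe: [38, 34, -34] -> [44, 40, -28] -> [44, 40, -28]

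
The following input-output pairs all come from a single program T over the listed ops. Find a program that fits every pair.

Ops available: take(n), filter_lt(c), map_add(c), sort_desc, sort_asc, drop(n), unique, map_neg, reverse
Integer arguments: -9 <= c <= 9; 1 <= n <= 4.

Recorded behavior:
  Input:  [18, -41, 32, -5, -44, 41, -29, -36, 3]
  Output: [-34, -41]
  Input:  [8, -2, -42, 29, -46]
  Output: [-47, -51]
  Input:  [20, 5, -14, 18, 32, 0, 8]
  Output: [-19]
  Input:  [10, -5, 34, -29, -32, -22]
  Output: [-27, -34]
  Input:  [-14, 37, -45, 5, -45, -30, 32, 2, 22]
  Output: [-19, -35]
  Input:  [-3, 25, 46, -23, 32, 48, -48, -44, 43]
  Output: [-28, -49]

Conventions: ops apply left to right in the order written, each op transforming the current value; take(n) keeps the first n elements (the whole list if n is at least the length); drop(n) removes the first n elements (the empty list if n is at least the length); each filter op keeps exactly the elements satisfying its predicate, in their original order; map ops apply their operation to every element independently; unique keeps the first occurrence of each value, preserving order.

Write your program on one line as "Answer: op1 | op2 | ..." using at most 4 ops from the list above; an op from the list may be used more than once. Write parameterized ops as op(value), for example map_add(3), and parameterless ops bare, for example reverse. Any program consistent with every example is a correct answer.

filter_lt(-7) | sort_desc | take(2) | map_add(-5)

Check, running the answer program on each example:
  [18, -41, 32, -5, -44, 41, -29, -36, 3] -> [-41, -44, -29, -36] -> [-29, -36, -41, -44] -> [-29, -36] -> [-34, -41]
  [8, -2, -42, 29, -46] -> [-42, -46] -> [-42, -46] -> [-42, -46] -> [-47, -51]
  [20, 5, -14, 18, 32, 0, 8] -> [-14] -> [-14] -> [-14] -> [-19]
  [10, -5, 34, -29, -32, -22] -> [-29, -32, -22] -> [-22, -29, -32] -> [-22, -29] -> [-27, -34]
  [-14, 37, -45, 5, -45, -30, 32, 2, 22] -> [-14, -45, -45, -30] -> [-14, -30, -45, -45] -> [-14, -30] -> [-19, -35]
  [-3, 25, 46, -23, 32, 48, -48, -44, 43] -> [-23, -48, -44] -> [-23, -44, -48] -> [-23, -44] -> [-28, -49]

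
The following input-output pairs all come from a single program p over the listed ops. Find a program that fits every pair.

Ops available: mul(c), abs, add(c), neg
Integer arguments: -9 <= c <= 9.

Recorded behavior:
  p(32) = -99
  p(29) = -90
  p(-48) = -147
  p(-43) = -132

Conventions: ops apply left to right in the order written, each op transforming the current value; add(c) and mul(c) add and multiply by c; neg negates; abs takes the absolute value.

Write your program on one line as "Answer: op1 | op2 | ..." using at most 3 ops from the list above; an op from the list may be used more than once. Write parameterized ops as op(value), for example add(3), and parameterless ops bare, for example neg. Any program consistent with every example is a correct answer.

abs | add(1) | mul(-3)

Check, running the answer program on each example:
  32 -> 32 -> 33 -> -99
  29 -> 29 -> 30 -> -90
  -48 -> 48 -> 49 -> -147
  -43 -> 43 -> 44 -> -132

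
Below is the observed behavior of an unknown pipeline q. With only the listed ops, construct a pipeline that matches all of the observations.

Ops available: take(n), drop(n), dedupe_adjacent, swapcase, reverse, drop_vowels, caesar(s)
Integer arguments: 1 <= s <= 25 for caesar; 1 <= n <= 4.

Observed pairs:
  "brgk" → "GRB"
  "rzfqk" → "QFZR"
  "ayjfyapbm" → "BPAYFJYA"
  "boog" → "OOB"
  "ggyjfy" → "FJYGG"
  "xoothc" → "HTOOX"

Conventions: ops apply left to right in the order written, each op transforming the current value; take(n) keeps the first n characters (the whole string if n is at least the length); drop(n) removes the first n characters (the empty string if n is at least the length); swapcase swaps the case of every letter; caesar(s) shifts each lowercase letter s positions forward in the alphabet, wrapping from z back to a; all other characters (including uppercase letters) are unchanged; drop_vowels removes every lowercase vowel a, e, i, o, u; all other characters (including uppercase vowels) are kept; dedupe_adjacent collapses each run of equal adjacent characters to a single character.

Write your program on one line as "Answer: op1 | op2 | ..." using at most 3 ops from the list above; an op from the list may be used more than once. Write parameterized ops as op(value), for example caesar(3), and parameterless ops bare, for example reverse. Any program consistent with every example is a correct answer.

swapcase | reverse | drop(1)

Check, running the answer program on each example:
  "brgk" -> "BRGK" -> "KGRB" -> "GRB"
  "rzfqk" -> "RZFQK" -> "KQFZR" -> "QFZR"
  "ayjfyapbm" -> "AYJFYAPBM" -> "MBPAYFJYA" -> "BPAYFJYA"
  "boog" -> "BOOG" -> "GOOB" -> "OOB"
  "ggyjfy" -> "GGYJFY" -> "YFJYGG" -> "FJYGG"
  "xoothc" -> "XOOTHC" -> "CHTOOX" -> "HTOOX"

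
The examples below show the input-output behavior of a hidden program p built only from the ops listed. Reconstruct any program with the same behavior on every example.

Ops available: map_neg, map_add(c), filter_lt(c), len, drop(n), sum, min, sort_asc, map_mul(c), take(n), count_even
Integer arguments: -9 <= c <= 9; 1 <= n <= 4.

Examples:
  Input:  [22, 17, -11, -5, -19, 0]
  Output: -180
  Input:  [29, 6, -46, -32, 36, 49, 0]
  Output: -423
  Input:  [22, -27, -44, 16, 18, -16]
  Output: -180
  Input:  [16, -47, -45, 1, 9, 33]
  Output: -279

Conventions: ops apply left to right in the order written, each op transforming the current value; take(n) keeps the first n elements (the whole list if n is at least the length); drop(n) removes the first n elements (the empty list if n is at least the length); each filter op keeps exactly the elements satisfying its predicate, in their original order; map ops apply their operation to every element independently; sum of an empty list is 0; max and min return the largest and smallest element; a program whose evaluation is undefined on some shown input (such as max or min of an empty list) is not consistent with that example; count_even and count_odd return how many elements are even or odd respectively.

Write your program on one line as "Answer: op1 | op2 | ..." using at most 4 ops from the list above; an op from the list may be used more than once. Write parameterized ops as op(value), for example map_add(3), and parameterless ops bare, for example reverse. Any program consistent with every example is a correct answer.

map_add(-1) | map_add(-1) | map_mul(-9) | min

Check, running the answer program on each example:
  [22, 17, -11, -5, -19, 0] -> [21, 16, -12, -6, -20, -1] -> [20, 15, -13, -7, -21, -2] -> [-180, -135, 117, 63, 189, 18] -> -180
  [29, 6, -46, -32, 36, 49, 0] -> [28, 5, -47, -33, 35, 48, -1] -> [27, 4, -48, -34, 34, 47, -2] -> [-243, -36, 432, 306, -306, -423, 18] -> -423
  [22, -27, -44, 16, 18, -16] -> [21, -28, -45, 15, 17, -17] -> [20, -29, -46, 14, 16, -18] -> [-180, 261, 414, -126, -144, 162] -> -180
  [16, -47, -45, 1, 9, 33] -> [15, -48, -46, 0, 8, 32] -> [14, -49, -47, -1, 7, 31] -> [-126, 441, 423, 9, -63, -279] -> -279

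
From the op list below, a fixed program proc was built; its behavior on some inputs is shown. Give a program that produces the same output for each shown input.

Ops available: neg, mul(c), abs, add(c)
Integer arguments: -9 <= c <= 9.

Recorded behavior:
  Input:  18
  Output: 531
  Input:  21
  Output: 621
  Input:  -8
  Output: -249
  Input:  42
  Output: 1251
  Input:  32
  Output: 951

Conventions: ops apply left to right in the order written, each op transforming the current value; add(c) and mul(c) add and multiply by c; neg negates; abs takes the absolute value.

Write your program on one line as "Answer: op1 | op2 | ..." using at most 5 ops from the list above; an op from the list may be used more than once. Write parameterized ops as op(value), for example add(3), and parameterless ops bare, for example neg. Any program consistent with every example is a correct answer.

mul(6) | neg | mul(-5) | add(-9)

Check, running the answer program on each example:
  18 -> 108 -> -108 -> 540 -> 531
  21 -> 126 -> -126 -> 630 -> 621
  -8 -> -48 -> 48 -> -240 -> -249
  42 -> 252 -> -252 -> 1260 -> 1251
  32 -> 192 -> -192 -> 960 -> 951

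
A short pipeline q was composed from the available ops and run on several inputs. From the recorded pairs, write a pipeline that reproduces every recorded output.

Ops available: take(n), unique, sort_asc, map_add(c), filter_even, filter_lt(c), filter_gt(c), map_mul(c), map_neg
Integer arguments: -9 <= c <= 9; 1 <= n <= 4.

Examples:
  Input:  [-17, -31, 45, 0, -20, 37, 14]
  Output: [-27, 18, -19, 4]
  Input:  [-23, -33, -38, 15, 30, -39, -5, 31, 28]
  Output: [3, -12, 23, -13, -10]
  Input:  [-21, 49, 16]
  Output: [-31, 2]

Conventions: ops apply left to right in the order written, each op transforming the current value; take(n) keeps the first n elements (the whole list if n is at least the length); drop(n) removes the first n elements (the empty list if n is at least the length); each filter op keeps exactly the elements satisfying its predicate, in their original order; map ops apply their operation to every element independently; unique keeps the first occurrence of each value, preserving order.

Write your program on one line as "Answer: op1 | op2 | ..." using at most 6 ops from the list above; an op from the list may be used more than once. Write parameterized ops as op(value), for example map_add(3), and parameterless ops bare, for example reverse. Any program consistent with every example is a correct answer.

filter_gt(-7) | map_add(-8) | map_add(-5) | map_add(-5) | map_neg

Check, running the answer program on each example:
  [-17, -31, 45, 0, -20, 37, 14] -> [45, 0, 37, 14] -> [37, -8, 29, 6] -> [32, -13, 24, 1] -> [27, -18, 19, -4] -> [-27, 18, -19, 4]
  [-23, -33, -38, 15, 30, -39, -5, 31, 28] -> [15, 30, -5, 31, 28] -> [7, 22, -13, 23, 20] -> [2, 17, -18, 18, 15] -> [-3, 12, -23, 13, 10] -> [3, -12, 23, -13, -10]
  [-21, 49, 16] -> [49, 16] -> [41, 8] -> [36, 3] -> [31, -2] -> [-31, 2]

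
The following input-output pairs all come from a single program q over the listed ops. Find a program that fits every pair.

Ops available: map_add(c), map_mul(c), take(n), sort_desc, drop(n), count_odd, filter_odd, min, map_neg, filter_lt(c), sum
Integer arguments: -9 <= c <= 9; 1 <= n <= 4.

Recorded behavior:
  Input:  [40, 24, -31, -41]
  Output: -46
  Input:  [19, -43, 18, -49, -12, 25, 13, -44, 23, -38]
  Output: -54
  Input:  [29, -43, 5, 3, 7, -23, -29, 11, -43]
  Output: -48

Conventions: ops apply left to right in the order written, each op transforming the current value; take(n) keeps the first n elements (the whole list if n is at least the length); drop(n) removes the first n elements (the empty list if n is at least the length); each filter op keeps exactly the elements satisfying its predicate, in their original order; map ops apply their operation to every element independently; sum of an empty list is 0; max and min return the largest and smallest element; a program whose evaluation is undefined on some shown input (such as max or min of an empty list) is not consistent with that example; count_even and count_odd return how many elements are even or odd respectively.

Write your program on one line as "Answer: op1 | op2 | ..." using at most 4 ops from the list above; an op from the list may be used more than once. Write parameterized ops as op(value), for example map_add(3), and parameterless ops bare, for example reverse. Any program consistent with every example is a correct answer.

map_add(-1) | map_add(-4) | min

Check, running the answer program on each example:
  [40, 24, -31, -41] -> [39, 23, -32, -42] -> [35, 19, -36, -46] -> -46
  [19, -43, 18, -49, -12, 25, 13, -44, 23, -38] -> [18, -44, 17, -50, -13, 24, 12, -45, 22, -39] -> [14, -48, 13, -54, -17, 20, 8, -49, 18, -43] -> -54
  [29, -43, 5, 3, 7, -23, -29, 11, -43] -> [28, -44, 4, 2, 6, -24, -30, 10, -44] -> [24, -48, 0, -2, 2, -28, -34, 6, -48] -> -48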